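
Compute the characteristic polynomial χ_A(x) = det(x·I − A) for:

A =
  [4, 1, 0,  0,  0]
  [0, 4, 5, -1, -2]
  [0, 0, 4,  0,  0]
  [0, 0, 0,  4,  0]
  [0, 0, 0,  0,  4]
x^5 - 20*x^4 + 160*x^3 - 640*x^2 + 1280*x - 1024

Expanding det(x·I − A) (e.g. by cofactor expansion or by noting that A is similar to its Jordan form J, which has the same characteristic polynomial as A) gives
  χ_A(x) = x^5 - 20*x^4 + 160*x^3 - 640*x^2 + 1280*x - 1024
which factors as (x - 4)^5. The eigenvalues (with algebraic multiplicities) are λ = 4 with multiplicity 5.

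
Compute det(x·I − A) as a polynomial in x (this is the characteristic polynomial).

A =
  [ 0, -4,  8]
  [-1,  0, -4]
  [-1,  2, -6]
x^3 + 6*x^2 + 12*x + 8

Expanding det(x·I − A) (e.g. by cofactor expansion or by noting that A is similar to its Jordan form J, which has the same characteristic polynomial as A) gives
  χ_A(x) = x^3 + 6*x^2 + 12*x + 8
which factors as (x + 2)^3. The eigenvalues (with algebraic multiplicities) are λ = -2 with multiplicity 3.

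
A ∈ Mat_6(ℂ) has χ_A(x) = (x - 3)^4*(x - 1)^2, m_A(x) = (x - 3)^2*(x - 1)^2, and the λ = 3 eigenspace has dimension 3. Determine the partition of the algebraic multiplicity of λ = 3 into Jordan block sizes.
Block sizes for λ = 3: [2, 1, 1]

Step 1 — from the characteristic polynomial, algebraic multiplicity of λ = 3 is 4. From dim ker(A − (3)·I) = 3, there are exactly 3 Jordan blocks for λ = 3.
Step 2 — from the minimal polynomial, the factor (x − 3)^2 tells us the largest block for λ = 3 has size 2.
Step 3 — with total size 4, 3 blocks, and largest block 2, the block sizes (in nonincreasing order) are [2, 1, 1].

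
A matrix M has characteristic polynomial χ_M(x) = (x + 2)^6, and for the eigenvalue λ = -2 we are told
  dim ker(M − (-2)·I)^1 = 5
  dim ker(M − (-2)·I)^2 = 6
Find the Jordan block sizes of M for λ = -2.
Block sizes for λ = -2: [2, 1, 1, 1, 1]

From the dimensions of kernels of powers, the number of Jordan blocks of size at least j is d_j − d_{j−1} where d_j = dim ker(N^j) (with d_0 = 0). Computing the differences gives [5, 1].
The number of blocks of size exactly k is (#blocks of size ≥ k) − (#blocks of size ≥ k + 1), so the partition is: 4 block(s) of size 1, 1 block(s) of size 2.
In nonincreasing order the block sizes are [2, 1, 1, 1, 1].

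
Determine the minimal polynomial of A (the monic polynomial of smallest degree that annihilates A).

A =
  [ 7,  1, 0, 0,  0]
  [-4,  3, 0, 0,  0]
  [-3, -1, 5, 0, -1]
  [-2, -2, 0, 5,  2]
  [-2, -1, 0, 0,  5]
x^2 - 10*x + 25

The characteristic polynomial is χ_A(x) = (x - 5)^5, so the eigenvalues are known. The minimal polynomial is
  m_A(x) = Π_λ (x − λ)^{k_λ}
where k_λ is the size of the *largest* Jordan block for λ (equivalently, the smallest k with (A − λI)^k v = 0 for every generalised eigenvector v of λ).

  λ = 5: largest Jordan block has size 2, contributing (x − 5)^2

So m_A(x) = (x - 5)^2 = x^2 - 10*x + 25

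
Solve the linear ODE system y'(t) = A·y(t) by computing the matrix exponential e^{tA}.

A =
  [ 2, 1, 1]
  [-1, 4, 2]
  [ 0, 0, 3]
e^{tA} =
  [-t*exp(3*t) + exp(3*t), t*exp(3*t), t^2*exp(3*t)/2 + t*exp(3*t)]
  [-t*exp(3*t), t*exp(3*t) + exp(3*t), t^2*exp(3*t)/2 + 2*t*exp(3*t)]
  [0, 0, exp(3*t)]

Strategy: write A = P · J · P⁻¹ where J is a Jordan canonical form, so e^{tA} = P · e^{tJ} · P⁻¹, and e^{tJ} can be computed block-by-block.

A has Jordan form
J =
  [3, 1, 0]
  [0, 3, 1]
  [0, 0, 3]
(up to reordering of blocks).

Per-block formulas:
  For a 3×3 Jordan block J_3(3): exp(t · J_3(3)) = e^(3t)·(I + t·N + (t^2/2)·N^2), where N is the 3×3 nilpotent shift.

After assembling e^{tJ} and conjugating by P, we get:

e^{tA} =
  [-t*exp(3*t) + exp(3*t), t*exp(3*t), t^2*exp(3*t)/2 + t*exp(3*t)]
  [-t*exp(3*t), t*exp(3*t) + exp(3*t), t^2*exp(3*t)/2 + 2*t*exp(3*t)]
  [0, 0, exp(3*t)]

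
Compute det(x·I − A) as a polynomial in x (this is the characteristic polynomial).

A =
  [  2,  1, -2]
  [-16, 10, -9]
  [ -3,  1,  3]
x^3 - 15*x^2 + 75*x - 125

Expanding det(x·I − A) (e.g. by cofactor expansion or by noting that A is similar to its Jordan form J, which has the same characteristic polynomial as A) gives
  χ_A(x) = x^3 - 15*x^2 + 75*x - 125
which factors as (x - 5)^3. The eigenvalues (with algebraic multiplicities) are λ = 5 with multiplicity 3.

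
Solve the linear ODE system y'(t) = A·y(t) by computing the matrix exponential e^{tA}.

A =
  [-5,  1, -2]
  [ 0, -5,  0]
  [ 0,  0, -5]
e^{tA} =
  [exp(-5*t), t*exp(-5*t), -2*t*exp(-5*t)]
  [0, exp(-5*t), 0]
  [0, 0, exp(-5*t)]

Strategy: write A = P · J · P⁻¹ where J is a Jordan canonical form, so e^{tA} = P · e^{tJ} · P⁻¹, and e^{tJ} can be computed block-by-block.

A has Jordan form
J =
  [-5,  1,  0]
  [ 0, -5,  0]
  [ 0,  0, -5]
(up to reordering of blocks).

Per-block formulas:
  For a 1×1 block at λ = -5: exp(t · [-5]) = [e^(-5t)].
  For a 2×2 Jordan block J_2(-5): exp(t · J_2(-5)) = e^(-5t)·(I + t·N), where N is the 2×2 nilpotent shift.

After assembling e^{tJ} and conjugating by P, we get:

e^{tA} =
  [exp(-5*t), t*exp(-5*t), -2*t*exp(-5*t)]
  [0, exp(-5*t), 0]
  [0, 0, exp(-5*t)]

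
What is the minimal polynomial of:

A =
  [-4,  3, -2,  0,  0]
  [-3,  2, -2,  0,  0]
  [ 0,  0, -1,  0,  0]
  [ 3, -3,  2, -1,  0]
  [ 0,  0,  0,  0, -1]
x^2 + 2*x + 1

The characteristic polynomial is χ_A(x) = (x + 1)^5, so the eigenvalues are known. The minimal polynomial is
  m_A(x) = Π_λ (x − λ)^{k_λ}
where k_λ is the size of the *largest* Jordan block for λ (equivalently, the smallest k with (A − λI)^k v = 0 for every generalised eigenvector v of λ).

  λ = -1: largest Jordan block has size 2, contributing (x + 1)^2

So m_A(x) = (x + 1)^2 = x^2 + 2*x + 1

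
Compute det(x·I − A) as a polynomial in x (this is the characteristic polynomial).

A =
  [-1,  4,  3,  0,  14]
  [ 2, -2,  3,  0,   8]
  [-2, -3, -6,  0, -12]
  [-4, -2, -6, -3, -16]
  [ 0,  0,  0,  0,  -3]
x^5 + 15*x^4 + 90*x^3 + 270*x^2 + 405*x + 243

Expanding det(x·I − A) (e.g. by cofactor expansion or by noting that A is similar to its Jordan form J, which has the same characteristic polynomial as A) gives
  χ_A(x) = x^5 + 15*x^4 + 90*x^3 + 270*x^2 + 405*x + 243
which factors as (x + 3)^5. The eigenvalues (with algebraic multiplicities) are λ = -3 with multiplicity 5.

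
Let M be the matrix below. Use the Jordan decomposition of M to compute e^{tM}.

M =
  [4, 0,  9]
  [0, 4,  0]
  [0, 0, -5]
e^{tM} =
  [exp(4*t), 0, exp(4*t) - exp(-5*t)]
  [0, exp(4*t), 0]
  [0, 0, exp(-5*t)]

Strategy: write M = P · J · P⁻¹ where J is a Jordan canonical form, so e^{tM} = P · e^{tJ} · P⁻¹, and e^{tJ} can be computed block-by-block.

M has Jordan form
J =
  [-5, 0, 0]
  [ 0, 4, 0]
  [ 0, 0, 4]
(up to reordering of blocks).

Per-block formulas:
  For a 1×1 block at λ = 4: exp(t · [4]) = [e^(4t)].
  For a 1×1 block at λ = -5: exp(t · [-5]) = [e^(-5t)].

After assembling e^{tJ} and conjugating by P, we get:

e^{tM} =
  [exp(4*t), 0, exp(4*t) - exp(-5*t)]
  [0, exp(4*t), 0]
  [0, 0, exp(-5*t)]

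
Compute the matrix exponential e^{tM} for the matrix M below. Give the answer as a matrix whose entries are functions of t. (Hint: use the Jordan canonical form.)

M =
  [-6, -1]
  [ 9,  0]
e^{tM} =
  [-3*t*exp(-3*t) + exp(-3*t), -t*exp(-3*t)]
  [9*t*exp(-3*t), 3*t*exp(-3*t) + exp(-3*t)]

Strategy: write M = P · J · P⁻¹ where J is a Jordan canonical form, so e^{tM} = P · e^{tJ} · P⁻¹, and e^{tJ} can be computed block-by-block.

M has Jordan form
J =
  [-3,  1]
  [ 0, -3]
(up to reordering of blocks).

Per-block formulas:
  For a 2×2 Jordan block J_2(-3): exp(t · J_2(-3)) = e^(-3t)·(I + t·N), where N is the 2×2 nilpotent shift.

After assembling e^{tJ} and conjugating by P, we get:

e^{tM} =
  [-3*t*exp(-3*t) + exp(-3*t), -t*exp(-3*t)]
  [9*t*exp(-3*t), 3*t*exp(-3*t) + exp(-3*t)]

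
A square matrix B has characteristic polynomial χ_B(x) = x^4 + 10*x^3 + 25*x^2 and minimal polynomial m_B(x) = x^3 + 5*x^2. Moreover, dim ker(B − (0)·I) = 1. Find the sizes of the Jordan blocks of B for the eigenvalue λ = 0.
Block sizes for λ = 0: [2]

Step 1 — from the characteristic polynomial, algebraic multiplicity of λ = 0 is 2. From dim ker(B − (0)·I) = 1, there are exactly 1 Jordan blocks for λ = 0.
Step 2 — from the minimal polynomial, the factor (x − 0)^2 tells us the largest block for λ = 0 has size 2.
Step 3 — with total size 2, 1 blocks, and largest block 2, the block sizes (in nonincreasing order) are [2].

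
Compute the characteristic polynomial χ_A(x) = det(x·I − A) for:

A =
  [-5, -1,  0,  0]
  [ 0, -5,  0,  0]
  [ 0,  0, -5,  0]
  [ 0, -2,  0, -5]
x^4 + 20*x^3 + 150*x^2 + 500*x + 625

Expanding det(x·I − A) (e.g. by cofactor expansion or by noting that A is similar to its Jordan form J, which has the same characteristic polynomial as A) gives
  χ_A(x) = x^4 + 20*x^3 + 150*x^2 + 500*x + 625
which factors as (x + 5)^4. The eigenvalues (with algebraic multiplicities) are λ = -5 with multiplicity 4.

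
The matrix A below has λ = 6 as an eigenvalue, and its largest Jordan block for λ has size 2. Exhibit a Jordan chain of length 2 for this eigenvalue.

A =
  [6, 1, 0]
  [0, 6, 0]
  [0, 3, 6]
A Jordan chain for λ = 6 of length 2:
v_1 = (1, 0, 3)ᵀ
v_2 = (0, 1, 0)ᵀ

Let N = A − (6)·I. We want v_2 with N^2 v_2 = 0 but N^1 v_2 ≠ 0; then v_{j-1} := N · v_j for j = 2, …, 2.

Pick v_2 = (0, 1, 0)ᵀ.
Then v_1 = N · v_2 = (1, 0, 3)ᵀ.

Sanity check: (A − (6)·I) v_1 = (0, 0, 0)ᵀ = 0. ✓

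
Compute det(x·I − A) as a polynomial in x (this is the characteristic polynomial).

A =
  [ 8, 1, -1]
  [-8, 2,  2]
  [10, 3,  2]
x^3 - 12*x^2 + 48*x - 64

Expanding det(x·I − A) (e.g. by cofactor expansion or by noting that A is similar to its Jordan form J, which has the same characteristic polynomial as A) gives
  χ_A(x) = x^3 - 12*x^2 + 48*x - 64
which factors as (x - 4)^3. The eigenvalues (with algebraic multiplicities) are λ = 4 with multiplicity 3.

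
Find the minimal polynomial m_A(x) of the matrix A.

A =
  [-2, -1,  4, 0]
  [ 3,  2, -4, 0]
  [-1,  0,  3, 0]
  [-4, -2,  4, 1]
x^3 - 3*x^2 + 3*x - 1

The characteristic polynomial is χ_A(x) = (x - 1)^4, so the eigenvalues are known. The minimal polynomial is
  m_A(x) = Π_λ (x − λ)^{k_λ}
where k_λ is the size of the *largest* Jordan block for λ (equivalently, the smallest k with (A − λI)^k v = 0 for every generalised eigenvector v of λ).

  λ = 1: largest Jordan block has size 3, contributing (x − 1)^3

So m_A(x) = (x - 1)^3 = x^3 - 3*x^2 + 3*x - 1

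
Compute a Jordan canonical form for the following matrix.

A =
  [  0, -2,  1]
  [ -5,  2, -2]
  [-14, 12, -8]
J_3(-2)

The characteristic polynomial is
  det(x·I − A) = x^3 + 6*x^2 + 12*x + 8 = (x + 2)^3

Eigenvalues and multiplicities (the geometric multiplicity of λ is n − rank(A − λI), which equals the number of Jordan blocks for λ):
  λ = -2: algebraic multiplicity = 3, geometric multiplicity = 1

Determining the block sizes for each eigenvalue:
  λ = -2: one block (gm = 1), so the single block has size am = 3 → block sizes [3]

Assembling the blocks gives a Jordan form
J =
  [-2,  1,  0]
  [ 0, -2,  1]
  [ 0,  0, -2]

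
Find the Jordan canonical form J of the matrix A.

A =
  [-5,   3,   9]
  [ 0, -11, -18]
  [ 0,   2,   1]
J_2(-5) ⊕ J_1(-5)

The characteristic polynomial is
  det(x·I − A) = x^3 + 15*x^2 + 75*x + 125 = (x + 5)^3

Eigenvalues and multiplicities (the geometric multiplicity of λ is n − rank(A − λI), which equals the number of Jordan blocks for λ):
  λ = -5: algebraic multiplicity = 3, geometric multiplicity = 2

Determining the block sizes for each eigenvalue:
  λ = -5: 2 blocks summing to 3 forces exactly one block of size 2 and the rest size 1 → block sizes [2, 1]

Assembling the blocks gives a Jordan form
J =
  [-5,  1,  0]
  [ 0, -5,  0]
  [ 0,  0, -5]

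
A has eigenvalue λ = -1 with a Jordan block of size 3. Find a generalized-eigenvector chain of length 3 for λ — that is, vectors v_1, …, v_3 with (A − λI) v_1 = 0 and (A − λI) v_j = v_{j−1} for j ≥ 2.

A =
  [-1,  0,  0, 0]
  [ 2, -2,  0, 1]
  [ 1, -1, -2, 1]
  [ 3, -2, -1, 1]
A Jordan chain for λ = -1 of length 3:
v_1 = (0, 1, 0, 1)ᵀ
v_2 = (0, 2, 1, 3)ᵀ
v_3 = (1, 0, 0, 0)ᵀ

Let N = A − (-1)·I. We want v_3 with N^3 v_3 = 0 but N^2 v_3 ≠ 0; then v_{j-1} := N · v_j for j = 3, …, 2.

Pick v_3 = (1, 0, 0, 0)ᵀ.
Then v_2 = N · v_3 = (0, 2, 1, 3)ᵀ.
Then v_1 = N · v_2 = (0, 1, 0, 1)ᵀ.

Sanity check: (A − (-1)·I) v_1 = (0, 0, 0, 0)ᵀ = 0. ✓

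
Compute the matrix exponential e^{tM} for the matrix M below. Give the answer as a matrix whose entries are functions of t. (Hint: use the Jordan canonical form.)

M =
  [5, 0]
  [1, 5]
e^{tM} =
  [exp(5*t), 0]
  [t*exp(5*t), exp(5*t)]

Strategy: write M = P · J · P⁻¹ where J is a Jordan canonical form, so e^{tM} = P · e^{tJ} · P⁻¹, and e^{tJ} can be computed block-by-block.

M has Jordan form
J =
  [5, 1]
  [0, 5]
(up to reordering of blocks).

Per-block formulas:
  For a 2×2 Jordan block J_2(5): exp(t · J_2(5)) = e^(5t)·(I + t·N), where N is the 2×2 nilpotent shift.

After assembling e^{tJ} and conjugating by P, we get:

e^{tM} =
  [exp(5*t), 0]
  [t*exp(5*t), exp(5*t)]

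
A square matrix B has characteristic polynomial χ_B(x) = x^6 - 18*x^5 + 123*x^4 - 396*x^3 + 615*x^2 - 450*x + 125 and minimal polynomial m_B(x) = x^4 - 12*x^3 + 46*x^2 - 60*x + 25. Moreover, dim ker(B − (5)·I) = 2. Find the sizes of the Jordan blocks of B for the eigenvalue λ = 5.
Block sizes for λ = 5: [2, 1]

Step 1 — from the characteristic polynomial, algebraic multiplicity of λ = 5 is 3. From dim ker(B − (5)·I) = 2, there are exactly 2 Jordan blocks for λ = 5.
Step 2 — from the minimal polynomial, the factor (x − 5)^2 tells us the largest block for λ = 5 has size 2.
Step 3 — with total size 3, 2 blocks, and largest block 2, the block sizes (in nonincreasing order) are [2, 1].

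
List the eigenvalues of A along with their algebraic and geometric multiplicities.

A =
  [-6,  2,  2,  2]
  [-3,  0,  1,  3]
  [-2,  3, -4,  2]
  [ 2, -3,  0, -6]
λ = -4: alg = 4, geom = 2

Step 1 — factor the characteristic polynomial to read off the algebraic multiplicities:
  χ_A(x) = (x + 4)^4

Step 2 — compute geometric multiplicities via the rank-nullity identity g(λ) = n − rank(A − λI):
  rank(A − (-4)·I) = 2, so dim ker(A − (-4)·I) = n − 2 = 2

Summary:
  λ = -4: algebraic multiplicity = 4, geometric multiplicity = 2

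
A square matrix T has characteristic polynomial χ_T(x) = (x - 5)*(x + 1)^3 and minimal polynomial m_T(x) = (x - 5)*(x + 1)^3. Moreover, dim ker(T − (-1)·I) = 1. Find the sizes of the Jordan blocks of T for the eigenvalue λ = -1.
Block sizes for λ = -1: [3]

Step 1 — from the characteristic polynomial, algebraic multiplicity of λ = -1 is 3. From dim ker(T − (-1)·I) = 1, there are exactly 1 Jordan blocks for λ = -1.
Step 2 — from the minimal polynomial, the factor (x + 1)^3 tells us the largest block for λ = -1 has size 3.
Step 3 — with total size 3, 1 blocks, and largest block 3, the block sizes (in nonincreasing order) are [3].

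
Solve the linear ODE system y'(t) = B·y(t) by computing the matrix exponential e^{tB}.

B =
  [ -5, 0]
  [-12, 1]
e^{tB} =
  [exp(-5*t), 0]
  [-2*exp(t) + 2*exp(-5*t), exp(t)]

Strategy: write B = P · J · P⁻¹ where J is a Jordan canonical form, so e^{tB} = P · e^{tJ} · P⁻¹, and e^{tJ} can be computed block-by-block.

B has Jordan form
J =
  [-5, 0]
  [ 0, 1]
(up to reordering of blocks).

Per-block formulas:
  For a 1×1 block at λ = 1: exp(t · [1]) = [e^(1t)].
  For a 1×1 block at λ = -5: exp(t · [-5]) = [e^(-5t)].

After assembling e^{tJ} and conjugating by P, we get:

e^{tB} =
  [exp(-5*t), 0]
  [-2*exp(t) + 2*exp(-5*t), exp(t)]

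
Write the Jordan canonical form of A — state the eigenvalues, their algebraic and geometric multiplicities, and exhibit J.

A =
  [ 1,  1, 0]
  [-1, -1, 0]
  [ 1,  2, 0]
J_3(0)

The characteristic polynomial is
  det(x·I − A) = x^3

Eigenvalues and multiplicities (the geometric multiplicity of λ is n − rank(A − λI), which equals the number of Jordan blocks for λ):
  λ = 0: algebraic multiplicity = 3, geometric multiplicity = 1

Determining the block sizes for each eigenvalue:
  λ = 0: one block (gm = 1), so the single block has size am = 3 → block sizes [3]

Assembling the blocks gives a Jordan form
J =
  [0, 1, 0]
  [0, 0, 1]
  [0, 0, 0]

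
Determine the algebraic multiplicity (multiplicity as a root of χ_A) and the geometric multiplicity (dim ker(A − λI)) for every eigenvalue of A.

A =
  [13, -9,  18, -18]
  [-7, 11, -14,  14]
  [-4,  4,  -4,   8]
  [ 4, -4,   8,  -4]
λ = 4: alg = 4, geom = 3

Step 1 — factor the characteristic polynomial to read off the algebraic multiplicities:
  χ_A(x) = (x - 4)^4

Step 2 — compute geometric multiplicities via the rank-nullity identity g(λ) = n − rank(A − λI):
  rank(A − (4)·I) = 1, so dim ker(A − (4)·I) = n − 1 = 3

Summary:
  λ = 4: algebraic multiplicity = 4, geometric multiplicity = 3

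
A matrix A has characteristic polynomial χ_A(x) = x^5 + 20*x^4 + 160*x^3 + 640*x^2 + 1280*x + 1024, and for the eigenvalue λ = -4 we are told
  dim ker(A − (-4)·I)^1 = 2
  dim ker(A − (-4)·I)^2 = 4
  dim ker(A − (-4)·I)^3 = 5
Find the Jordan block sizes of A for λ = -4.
Block sizes for λ = -4: [3, 2]

From the dimensions of kernels of powers, the number of Jordan blocks of size at least j is d_j − d_{j−1} where d_j = dim ker(N^j) (with d_0 = 0). Computing the differences gives [2, 2, 1].
The number of blocks of size exactly k is (#blocks of size ≥ k) − (#blocks of size ≥ k + 1), so the partition is: 1 block(s) of size 2, 1 block(s) of size 3.
In nonincreasing order the block sizes are [3, 2].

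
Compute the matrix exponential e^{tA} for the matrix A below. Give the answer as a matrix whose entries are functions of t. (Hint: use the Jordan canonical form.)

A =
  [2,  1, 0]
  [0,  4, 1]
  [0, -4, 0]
e^{tA} =
  [exp(2*t), t^2*exp(2*t) + t*exp(2*t), t^2*exp(2*t)/2]
  [0, 2*t*exp(2*t) + exp(2*t), t*exp(2*t)]
  [0, -4*t*exp(2*t), -2*t*exp(2*t) + exp(2*t)]

Strategy: write A = P · J · P⁻¹ where J is a Jordan canonical form, so e^{tA} = P · e^{tJ} · P⁻¹, and e^{tJ} can be computed block-by-block.

A has Jordan form
J =
  [2, 1, 0]
  [0, 2, 1]
  [0, 0, 2]
(up to reordering of blocks).

Per-block formulas:
  For a 3×3 Jordan block J_3(2): exp(t · J_3(2)) = e^(2t)·(I + t·N + (t^2/2)·N^2), where N is the 3×3 nilpotent shift.

After assembling e^{tJ} and conjugating by P, we get:

e^{tA} =
  [exp(2*t), t^2*exp(2*t) + t*exp(2*t), t^2*exp(2*t)/2]
  [0, 2*t*exp(2*t) + exp(2*t), t*exp(2*t)]
  [0, -4*t*exp(2*t), -2*t*exp(2*t) + exp(2*t)]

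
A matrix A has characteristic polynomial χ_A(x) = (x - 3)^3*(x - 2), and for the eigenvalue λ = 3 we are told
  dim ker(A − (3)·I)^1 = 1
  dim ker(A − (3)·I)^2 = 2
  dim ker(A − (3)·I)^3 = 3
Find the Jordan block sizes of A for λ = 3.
Block sizes for λ = 3: [3]

From the dimensions of kernels of powers, the number of Jordan blocks of size at least j is d_j − d_{j−1} where d_j = dim ker(N^j) (with d_0 = 0). Computing the differences gives [1, 1, 1].
The number of blocks of size exactly k is (#blocks of size ≥ k) − (#blocks of size ≥ k + 1), so the partition is: 1 block(s) of size 3.
In nonincreasing order the block sizes are [3].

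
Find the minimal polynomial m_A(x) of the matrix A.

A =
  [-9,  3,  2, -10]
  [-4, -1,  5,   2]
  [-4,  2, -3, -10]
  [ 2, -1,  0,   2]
x^4 + 11*x^3 + 45*x^2 + 81*x + 54

The characteristic polynomial is χ_A(x) = (x + 2)*(x + 3)^3, so the eigenvalues are known. The minimal polynomial is
  m_A(x) = Π_λ (x − λ)^{k_λ}
where k_λ is the size of the *largest* Jordan block for λ (equivalently, the smallest k with (A − λI)^k v = 0 for every generalised eigenvector v of λ).

  λ = -3: largest Jordan block has size 3, contributing (x + 3)^3
  λ = -2: largest Jordan block has size 1, contributing (x + 2)

So m_A(x) = (x + 2)*(x + 3)^3 = x^4 + 11*x^3 + 45*x^2 + 81*x + 54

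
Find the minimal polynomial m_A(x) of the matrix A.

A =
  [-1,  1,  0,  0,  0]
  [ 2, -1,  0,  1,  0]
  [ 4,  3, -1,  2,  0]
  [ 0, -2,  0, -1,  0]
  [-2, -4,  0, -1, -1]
x^3 + 3*x^2 + 3*x + 1

The characteristic polynomial is χ_A(x) = (x + 1)^5, so the eigenvalues are known. The minimal polynomial is
  m_A(x) = Π_λ (x − λ)^{k_λ}
where k_λ is the size of the *largest* Jordan block for λ (equivalently, the smallest k with (A − λI)^k v = 0 for every generalised eigenvector v of λ).

  λ = -1: largest Jordan block has size 3, contributing (x + 1)^3

So m_A(x) = (x + 1)^3 = x^3 + 3*x^2 + 3*x + 1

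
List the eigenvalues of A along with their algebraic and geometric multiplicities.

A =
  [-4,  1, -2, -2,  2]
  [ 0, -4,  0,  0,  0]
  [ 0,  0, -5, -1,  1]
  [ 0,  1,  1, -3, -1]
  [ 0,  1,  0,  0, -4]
λ = -4: alg = 5, geom = 3

Step 1 — factor the characteristic polynomial to read off the algebraic multiplicities:
  χ_A(x) = (x + 4)^5

Step 2 — compute geometric multiplicities via the rank-nullity identity g(λ) = n − rank(A − λI):
  rank(A − (-4)·I) = 2, so dim ker(A − (-4)·I) = n − 2 = 3

Summary:
  λ = -4: algebraic multiplicity = 5, geometric multiplicity = 3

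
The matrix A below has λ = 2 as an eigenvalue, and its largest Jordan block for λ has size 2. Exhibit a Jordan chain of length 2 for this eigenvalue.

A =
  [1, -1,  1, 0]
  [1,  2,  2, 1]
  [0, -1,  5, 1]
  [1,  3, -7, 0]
A Jordan chain for λ = 2 of length 2:
v_1 = (-1, 1, 0, 1)ᵀ
v_2 = (1, 0, 0, 0)ᵀ

Let N = A − (2)·I. We want v_2 with N^2 v_2 = 0 but N^1 v_2 ≠ 0; then v_{j-1} := N · v_j for j = 2, …, 2.

Pick v_2 = (1, 0, 0, 0)ᵀ.
Then v_1 = N · v_2 = (-1, 1, 0, 1)ᵀ.

Sanity check: (A − (2)·I) v_1 = (0, 0, 0, 0)ᵀ = 0. ✓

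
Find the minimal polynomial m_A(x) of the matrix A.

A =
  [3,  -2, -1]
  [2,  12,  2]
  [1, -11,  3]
x^3 - 18*x^2 + 108*x - 216

The characteristic polynomial is χ_A(x) = (x - 6)^3, so the eigenvalues are known. The minimal polynomial is
  m_A(x) = Π_λ (x − λ)^{k_λ}
where k_λ is the size of the *largest* Jordan block for λ (equivalently, the smallest k with (A − λI)^k v = 0 for every generalised eigenvector v of λ).

  λ = 6: largest Jordan block has size 3, contributing (x − 6)^3

So m_A(x) = (x - 6)^3 = x^3 - 18*x^2 + 108*x - 216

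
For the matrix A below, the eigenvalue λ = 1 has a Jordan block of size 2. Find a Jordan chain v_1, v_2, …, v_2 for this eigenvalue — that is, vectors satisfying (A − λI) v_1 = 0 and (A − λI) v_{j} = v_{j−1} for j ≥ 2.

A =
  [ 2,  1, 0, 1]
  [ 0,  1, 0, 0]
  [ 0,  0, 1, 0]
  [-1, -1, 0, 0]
A Jordan chain for λ = 1 of length 2:
v_1 = (1, 0, 0, -1)ᵀ
v_2 = (1, 0, 0, 0)ᵀ

Let N = A − (1)·I. We want v_2 with N^2 v_2 = 0 but N^1 v_2 ≠ 0; then v_{j-1} := N · v_j for j = 2, …, 2.

Pick v_2 = (1, 0, 0, 0)ᵀ.
Then v_1 = N · v_2 = (1, 0, 0, -1)ᵀ.

Sanity check: (A − (1)·I) v_1 = (0, 0, 0, 0)ᵀ = 0. ✓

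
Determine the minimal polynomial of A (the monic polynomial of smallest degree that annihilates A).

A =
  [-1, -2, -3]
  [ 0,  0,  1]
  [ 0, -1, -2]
x^3 + 3*x^2 + 3*x + 1

The characteristic polynomial is χ_A(x) = (x + 1)^3, so the eigenvalues are known. The minimal polynomial is
  m_A(x) = Π_λ (x − λ)^{k_λ}
where k_λ is the size of the *largest* Jordan block for λ (equivalently, the smallest k with (A − λI)^k v = 0 for every generalised eigenvector v of λ).

  λ = -1: largest Jordan block has size 3, contributing (x + 1)^3

So m_A(x) = (x + 1)^3 = x^3 + 3*x^2 + 3*x + 1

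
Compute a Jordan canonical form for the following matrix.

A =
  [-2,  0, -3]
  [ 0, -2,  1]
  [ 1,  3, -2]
J_3(-2)

The characteristic polynomial is
  det(x·I − A) = x^3 + 6*x^2 + 12*x + 8 = (x + 2)^3

Eigenvalues and multiplicities (the geometric multiplicity of λ is n − rank(A − λI), which equals the number of Jordan blocks for λ):
  λ = -2: algebraic multiplicity = 3, geometric multiplicity = 1

Determining the block sizes for each eigenvalue:
  λ = -2: one block (gm = 1), so the single block has size am = 3 → block sizes [3]

Assembling the blocks gives a Jordan form
J =
  [-2,  1,  0]
  [ 0, -2,  1]
  [ 0,  0, -2]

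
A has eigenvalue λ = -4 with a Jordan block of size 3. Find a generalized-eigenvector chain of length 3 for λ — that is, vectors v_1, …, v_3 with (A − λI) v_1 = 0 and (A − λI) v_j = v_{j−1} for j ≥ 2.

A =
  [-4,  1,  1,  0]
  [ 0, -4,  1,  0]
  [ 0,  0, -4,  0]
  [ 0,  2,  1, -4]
A Jordan chain for λ = -4 of length 3:
v_1 = (1, 0, 0, 2)ᵀ
v_2 = (1, 1, 0, 1)ᵀ
v_3 = (0, 0, 1, 0)ᵀ

Let N = A − (-4)·I. We want v_3 with N^3 v_3 = 0 but N^2 v_3 ≠ 0; then v_{j-1} := N · v_j for j = 3, …, 2.

Pick v_3 = (0, 0, 1, 0)ᵀ.
Then v_2 = N · v_3 = (1, 1, 0, 1)ᵀ.
Then v_1 = N · v_2 = (1, 0, 0, 2)ᵀ.

Sanity check: (A − (-4)·I) v_1 = (0, 0, 0, 0)ᵀ = 0. ✓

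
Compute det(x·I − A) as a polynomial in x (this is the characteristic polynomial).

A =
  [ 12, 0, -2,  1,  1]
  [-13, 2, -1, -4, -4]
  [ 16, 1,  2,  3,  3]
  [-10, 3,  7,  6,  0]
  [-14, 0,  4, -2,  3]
x^5 - 25*x^4 + 250*x^3 - 1250*x^2 + 3125*x - 3125

Expanding det(x·I − A) (e.g. by cofactor expansion or by noting that A is similar to its Jordan form J, which has the same characteristic polynomial as A) gives
  χ_A(x) = x^5 - 25*x^4 + 250*x^3 - 1250*x^2 + 3125*x - 3125
which factors as (x - 5)^5. The eigenvalues (with algebraic multiplicities) are λ = 5 with multiplicity 5.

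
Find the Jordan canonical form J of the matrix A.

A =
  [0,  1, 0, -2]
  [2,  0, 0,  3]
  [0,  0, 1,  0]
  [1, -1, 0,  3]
J_3(1) ⊕ J_1(1)

The characteristic polynomial is
  det(x·I − A) = x^4 - 4*x^3 + 6*x^2 - 4*x + 1 = (x - 1)^4

Eigenvalues and multiplicities (the geometric multiplicity of λ is n − rank(A − λI), which equals the number of Jordan blocks for λ):
  λ = 1: algebraic multiplicity = 4, geometric multiplicity = 2

Determining the block sizes for each eigenvalue:
  λ = 1: with am = 4 and gm = 2, the partition is not yet determined (e.g. several partitions of 4 into 2 parts exist). Let N = A − (1)·I. Computing rank(N^1) = 2, rank(N^2) = 1, rank(N^3) = 0; the number of blocks of size ≥ j is rank(N^{j−1}) − rank(N^j), giving [2, 1, 1]. So we have 1 block(s) of size 3, 1 block(s) of size 1 → block sizes [3, 1]

Assembling the blocks gives a Jordan form
J =
  [1, 1, 0, 0]
  [0, 1, 1, 0]
  [0, 0, 1, 0]
  [0, 0, 0, 1]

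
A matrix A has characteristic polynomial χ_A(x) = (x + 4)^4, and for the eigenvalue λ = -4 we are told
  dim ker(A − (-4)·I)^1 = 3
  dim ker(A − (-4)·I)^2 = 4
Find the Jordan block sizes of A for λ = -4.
Block sizes for λ = -4: [2, 1, 1]

From the dimensions of kernels of powers, the number of Jordan blocks of size at least j is d_j − d_{j−1} where d_j = dim ker(N^j) (with d_0 = 0). Computing the differences gives [3, 1].
The number of blocks of size exactly k is (#blocks of size ≥ k) − (#blocks of size ≥ k + 1), so the partition is: 2 block(s) of size 1, 1 block(s) of size 2.
In nonincreasing order the block sizes are [2, 1, 1].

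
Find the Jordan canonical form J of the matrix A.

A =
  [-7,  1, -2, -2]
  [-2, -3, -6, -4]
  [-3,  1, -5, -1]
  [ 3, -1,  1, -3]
J_2(-5) ⊕ J_2(-4)

The characteristic polynomial is
  det(x·I − A) = x^4 + 18*x^3 + 121*x^2 + 360*x + 400 = (x + 4)^2*(x + 5)^2

Eigenvalues and multiplicities (the geometric multiplicity of λ is n − rank(A − λI), which equals the number of Jordan blocks for λ):
  λ = -5: algebraic multiplicity = 2, geometric multiplicity = 1
  λ = -4: algebraic multiplicity = 2, geometric multiplicity = 1

Determining the block sizes for each eigenvalue:
  λ = -5: one block (gm = 1), so the single block has size am = 2 → block sizes [2]
  λ = -4: one block (gm = 1), so the single block has size am = 2 → block sizes [2]

Assembling the blocks gives a Jordan form
J =
  [-5,  1,  0,  0]
  [ 0, -5,  0,  0]
  [ 0,  0, -4,  1]
  [ 0,  0,  0, -4]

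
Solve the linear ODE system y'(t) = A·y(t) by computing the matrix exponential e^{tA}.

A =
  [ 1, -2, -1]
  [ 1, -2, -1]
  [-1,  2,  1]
e^{tA} =
  [t + 1, -2*t, -t]
  [t, 1 - 2*t, -t]
  [-t, 2*t, t + 1]

Strategy: write A = P · J · P⁻¹ where J is a Jordan canonical form, so e^{tA} = P · e^{tJ} · P⁻¹, and e^{tJ} can be computed block-by-block.

A has Jordan form
J =
  [0, 1, 0]
  [0, 0, 0]
  [0, 0, 0]
(up to reordering of blocks).

Per-block formulas:
  For a 1×1 block at λ = 0: exp(t · [0]) = [e^(0t)].
  For a 2×2 Jordan block J_2(0): exp(t · J_2(0)) = e^(0t)·(I + t·N), where N is the 2×2 nilpotent shift.

After assembling e^{tJ} and conjugating by P, we get:

e^{tA} =
  [t + 1, -2*t, -t]
  [t, 1 - 2*t, -t]
  [-t, 2*t, t + 1]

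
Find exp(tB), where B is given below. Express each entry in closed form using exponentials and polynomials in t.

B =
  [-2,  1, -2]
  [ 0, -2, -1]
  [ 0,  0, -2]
e^{tB} =
  [exp(-2*t), t*exp(-2*t), -t^2*exp(-2*t)/2 - 2*t*exp(-2*t)]
  [0, exp(-2*t), -t*exp(-2*t)]
  [0, 0, exp(-2*t)]

Strategy: write B = P · J · P⁻¹ where J is a Jordan canonical form, so e^{tB} = P · e^{tJ} · P⁻¹, and e^{tJ} can be computed block-by-block.

B has Jordan form
J =
  [-2,  1,  0]
  [ 0, -2,  1]
  [ 0,  0, -2]
(up to reordering of blocks).

Per-block formulas:
  For a 3×3 Jordan block J_3(-2): exp(t · J_3(-2)) = e^(-2t)·(I + t·N + (t^2/2)·N^2), where N is the 3×3 nilpotent shift.

After assembling e^{tJ} and conjugating by P, we get:

e^{tB} =
  [exp(-2*t), t*exp(-2*t), -t^2*exp(-2*t)/2 - 2*t*exp(-2*t)]
  [0, exp(-2*t), -t*exp(-2*t)]
  [0, 0, exp(-2*t)]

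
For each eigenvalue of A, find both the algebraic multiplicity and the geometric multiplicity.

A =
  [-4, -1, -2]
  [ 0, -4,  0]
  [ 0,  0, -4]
λ = -4: alg = 3, geom = 2

Step 1 — factor the characteristic polynomial to read off the algebraic multiplicities:
  χ_A(x) = (x + 4)^3

Step 2 — compute geometric multiplicities via the rank-nullity identity g(λ) = n − rank(A − λI):
  rank(A − (-4)·I) = 1, so dim ker(A − (-4)·I) = n − 1 = 2

Summary:
  λ = -4: algebraic multiplicity = 3, geometric multiplicity = 2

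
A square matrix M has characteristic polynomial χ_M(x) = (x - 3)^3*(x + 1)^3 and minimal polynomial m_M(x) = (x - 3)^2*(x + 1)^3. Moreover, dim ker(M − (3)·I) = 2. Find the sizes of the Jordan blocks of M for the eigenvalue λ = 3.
Block sizes for λ = 3: [2, 1]

Step 1 — from the characteristic polynomial, algebraic multiplicity of λ = 3 is 3. From dim ker(M − (3)·I) = 2, there are exactly 2 Jordan blocks for λ = 3.
Step 2 — from the minimal polynomial, the factor (x − 3)^2 tells us the largest block for λ = 3 has size 2.
Step 3 — with total size 3, 2 blocks, and largest block 2, the block sizes (in nonincreasing order) are [2, 1].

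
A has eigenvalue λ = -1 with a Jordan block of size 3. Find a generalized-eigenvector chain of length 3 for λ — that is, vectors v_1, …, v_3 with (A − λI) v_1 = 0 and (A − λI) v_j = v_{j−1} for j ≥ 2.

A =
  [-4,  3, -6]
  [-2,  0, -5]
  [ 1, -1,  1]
A Jordan chain for λ = -1 of length 3:
v_1 = (-3, -1, 1)ᵀ
v_2 = (-3, -2, 1)ᵀ
v_3 = (1, 0, 0)ᵀ

Let N = A − (-1)·I. We want v_3 with N^3 v_3 = 0 but N^2 v_3 ≠ 0; then v_{j-1} := N · v_j for j = 3, …, 2.

Pick v_3 = (1, 0, 0)ᵀ.
Then v_2 = N · v_3 = (-3, -2, 1)ᵀ.
Then v_1 = N · v_2 = (-3, -1, 1)ᵀ.

Sanity check: (A − (-1)·I) v_1 = (0, 0, 0)ᵀ = 0. ✓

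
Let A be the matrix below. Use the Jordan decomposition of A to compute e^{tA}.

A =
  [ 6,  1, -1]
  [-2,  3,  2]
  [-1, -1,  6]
e^{tA} =
  [t*exp(5*t) + exp(5*t), t*exp(5*t), -t*exp(5*t)]
  [-2*t*exp(5*t), -2*t*exp(5*t) + exp(5*t), 2*t*exp(5*t)]
  [-t*exp(5*t), -t*exp(5*t), t*exp(5*t) + exp(5*t)]

Strategy: write A = P · J · P⁻¹ where J is a Jordan canonical form, so e^{tA} = P · e^{tJ} · P⁻¹, and e^{tJ} can be computed block-by-block.

A has Jordan form
J =
  [5, 1, 0]
  [0, 5, 0]
  [0, 0, 5]
(up to reordering of blocks).

Per-block formulas:
  For a 2×2 Jordan block J_2(5): exp(t · J_2(5)) = e^(5t)·(I + t·N), where N is the 2×2 nilpotent shift.
  For a 1×1 block at λ = 5: exp(t · [5]) = [e^(5t)].

After assembling e^{tJ} and conjugating by P, we get:

e^{tA} =
  [t*exp(5*t) + exp(5*t), t*exp(5*t), -t*exp(5*t)]
  [-2*t*exp(5*t), -2*t*exp(5*t) + exp(5*t), 2*t*exp(5*t)]
  [-t*exp(5*t), -t*exp(5*t), t*exp(5*t) + exp(5*t)]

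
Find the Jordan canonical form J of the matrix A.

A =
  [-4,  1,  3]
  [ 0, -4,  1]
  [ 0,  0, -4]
J_3(-4)

The characteristic polynomial is
  det(x·I − A) = x^3 + 12*x^2 + 48*x + 64 = (x + 4)^3

Eigenvalues and multiplicities (the geometric multiplicity of λ is n − rank(A − λI), which equals the number of Jordan blocks for λ):
  λ = -4: algebraic multiplicity = 3, geometric multiplicity = 1

Determining the block sizes for each eigenvalue:
  λ = -4: one block (gm = 1), so the single block has size am = 3 → block sizes [3]

Assembling the blocks gives a Jordan form
J =
  [-4,  1,  0]
  [ 0, -4,  1]
  [ 0,  0, -4]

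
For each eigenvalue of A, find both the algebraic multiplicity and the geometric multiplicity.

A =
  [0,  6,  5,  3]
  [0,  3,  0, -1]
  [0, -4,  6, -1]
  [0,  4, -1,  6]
λ = 0: alg = 1, geom = 1; λ = 5: alg = 3, geom = 1

Step 1 — factor the characteristic polynomial to read off the algebraic multiplicities:
  χ_A(x) = x*(x - 5)^3

Step 2 — compute geometric multiplicities via the rank-nullity identity g(λ) = n − rank(A − λI):
  rank(A − (0)·I) = 3, so dim ker(A − (0)·I) = n − 3 = 1
  rank(A − (5)·I) = 3, so dim ker(A − (5)·I) = n − 3 = 1

Summary:
  λ = 0: algebraic multiplicity = 1, geometric multiplicity = 1
  λ = 5: algebraic multiplicity = 3, geometric multiplicity = 1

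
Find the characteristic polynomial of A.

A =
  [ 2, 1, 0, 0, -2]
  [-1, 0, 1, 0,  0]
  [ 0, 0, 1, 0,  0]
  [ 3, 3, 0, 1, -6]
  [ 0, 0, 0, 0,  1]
x^5 - 5*x^4 + 10*x^3 - 10*x^2 + 5*x - 1

Expanding det(x·I − A) (e.g. by cofactor expansion or by noting that A is similar to its Jordan form J, which has the same characteristic polynomial as A) gives
  χ_A(x) = x^5 - 5*x^4 + 10*x^3 - 10*x^2 + 5*x - 1
which factors as (x - 1)^5. The eigenvalues (with algebraic multiplicities) are λ = 1 with multiplicity 5.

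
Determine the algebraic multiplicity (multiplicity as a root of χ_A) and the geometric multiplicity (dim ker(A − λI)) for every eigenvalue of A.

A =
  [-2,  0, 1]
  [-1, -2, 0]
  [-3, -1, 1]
λ = -1: alg = 3, geom = 1

Step 1 — factor the characteristic polynomial to read off the algebraic multiplicities:
  χ_A(x) = (x + 1)^3

Step 2 — compute geometric multiplicities via the rank-nullity identity g(λ) = n − rank(A − λI):
  rank(A − (-1)·I) = 2, so dim ker(A − (-1)·I) = n − 2 = 1

Summary:
  λ = -1: algebraic multiplicity = 3, geometric multiplicity = 1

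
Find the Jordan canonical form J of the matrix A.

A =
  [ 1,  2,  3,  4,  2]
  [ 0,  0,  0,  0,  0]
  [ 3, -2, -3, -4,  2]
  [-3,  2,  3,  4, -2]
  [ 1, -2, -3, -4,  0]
J_2(0) ⊕ J_1(0) ⊕ J_1(0) ⊕ J_1(2)

The characteristic polynomial is
  det(x·I − A) = x^5 - 2*x^4 = x^4*(x - 2)

Eigenvalues and multiplicities (the geometric multiplicity of λ is n − rank(A − λI), which equals the number of Jordan blocks for λ):
  λ = 0: algebraic multiplicity = 4, geometric multiplicity = 3
  λ = 2: algebraic multiplicity = 1, geometric multiplicity = 1

Determining the block sizes for each eigenvalue:
  λ = 0: 3 blocks summing to 4 forces exactly one block of size 2 and the rest size 1 → block sizes [2, 1, 1]
  λ = 2: one block (gm = 1), so the single block has size am = 1 → block sizes [1]

Assembling the blocks gives a Jordan form
J =
  [0, 1, 0, 0, 0]
  [0, 0, 0, 0, 0]
  [0, 0, 0, 0, 0]
  [0, 0, 0, 0, 0]
  [0, 0, 0, 0, 2]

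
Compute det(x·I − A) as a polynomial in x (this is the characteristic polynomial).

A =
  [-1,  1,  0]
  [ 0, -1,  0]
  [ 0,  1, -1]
x^3 + 3*x^2 + 3*x + 1

Expanding det(x·I − A) (e.g. by cofactor expansion or by noting that A is similar to its Jordan form J, which has the same characteristic polynomial as A) gives
  χ_A(x) = x^3 + 3*x^2 + 3*x + 1
which factors as (x + 1)^3. The eigenvalues (with algebraic multiplicities) are λ = -1 with multiplicity 3.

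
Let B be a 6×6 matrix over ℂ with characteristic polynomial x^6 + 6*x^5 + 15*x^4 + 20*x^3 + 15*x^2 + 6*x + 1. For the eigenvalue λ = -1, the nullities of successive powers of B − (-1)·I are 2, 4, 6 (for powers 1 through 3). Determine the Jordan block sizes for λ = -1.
Block sizes for λ = -1: [3, 3]

From the dimensions of kernels of powers, the number of Jordan blocks of size at least j is d_j − d_{j−1} where d_j = dim ker(N^j) (with d_0 = 0). Computing the differences gives [2, 2, 2].
The number of blocks of size exactly k is (#blocks of size ≥ k) − (#blocks of size ≥ k + 1), so the partition is: 2 block(s) of size 3.
In nonincreasing order the block sizes are [3, 3].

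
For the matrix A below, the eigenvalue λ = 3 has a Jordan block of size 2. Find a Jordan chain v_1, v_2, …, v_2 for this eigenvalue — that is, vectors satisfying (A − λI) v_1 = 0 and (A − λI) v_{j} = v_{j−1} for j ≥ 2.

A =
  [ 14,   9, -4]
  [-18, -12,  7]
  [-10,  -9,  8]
A Jordan chain for λ = 3 of length 2:
v_1 = (9, -15, -9)ᵀ
v_2 = (0, 1, 0)ᵀ

Let N = A − (3)·I. We want v_2 with N^2 v_2 = 0 but N^1 v_2 ≠ 0; then v_{j-1} := N · v_j for j = 2, …, 2.

Pick v_2 = (0, 1, 0)ᵀ.
Then v_1 = N · v_2 = (9, -15, -9)ᵀ.

Sanity check: (A − (3)·I) v_1 = (0, 0, 0)ᵀ = 0. ✓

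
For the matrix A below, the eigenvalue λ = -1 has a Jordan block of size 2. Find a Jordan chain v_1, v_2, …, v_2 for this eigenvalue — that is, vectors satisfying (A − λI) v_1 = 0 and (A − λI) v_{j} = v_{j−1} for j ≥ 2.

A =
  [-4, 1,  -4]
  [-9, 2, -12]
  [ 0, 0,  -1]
A Jordan chain for λ = -1 of length 2:
v_1 = (-3, -9, 0)ᵀ
v_2 = (1, 0, 0)ᵀ

Let N = A − (-1)·I. We want v_2 with N^2 v_2 = 0 but N^1 v_2 ≠ 0; then v_{j-1} := N · v_j for j = 2, …, 2.

Pick v_2 = (1, 0, 0)ᵀ.
Then v_1 = N · v_2 = (-3, -9, 0)ᵀ.

Sanity check: (A − (-1)·I) v_1 = (0, 0, 0)ᵀ = 0. ✓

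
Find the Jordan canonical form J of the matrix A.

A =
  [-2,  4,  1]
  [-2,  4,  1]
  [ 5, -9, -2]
J_3(0)

The characteristic polynomial is
  det(x·I − A) = x^3

Eigenvalues and multiplicities (the geometric multiplicity of λ is n − rank(A − λI), which equals the number of Jordan blocks for λ):
  λ = 0: algebraic multiplicity = 3, geometric multiplicity = 1

Determining the block sizes for each eigenvalue:
  λ = 0: one block (gm = 1), so the single block has size am = 3 → block sizes [3]

Assembling the blocks gives a Jordan form
J =
  [0, 1, 0]
  [0, 0, 1]
  [0, 0, 0]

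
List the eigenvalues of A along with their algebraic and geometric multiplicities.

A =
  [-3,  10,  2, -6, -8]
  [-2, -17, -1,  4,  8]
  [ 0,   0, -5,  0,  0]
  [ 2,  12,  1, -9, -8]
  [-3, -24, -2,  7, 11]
λ = -5: alg = 4, geom = 2; λ = -3: alg = 1, geom = 1

Step 1 — factor the characteristic polynomial to read off the algebraic multiplicities:
  χ_A(x) = (x + 3)*(x + 5)^4

Step 2 — compute geometric multiplicities via the rank-nullity identity g(λ) = n − rank(A − λI):
  rank(A − (-5)·I) = 3, so dim ker(A − (-5)·I) = n − 3 = 2
  rank(A − (-3)·I) = 4, so dim ker(A − (-3)·I) = n − 4 = 1

Summary:
  λ = -5: algebraic multiplicity = 4, geometric multiplicity = 2
  λ = -3: algebraic multiplicity = 1, geometric multiplicity = 1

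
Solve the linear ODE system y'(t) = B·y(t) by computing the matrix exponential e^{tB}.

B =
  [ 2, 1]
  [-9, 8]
e^{tB} =
  [-3*t*exp(5*t) + exp(5*t), t*exp(5*t)]
  [-9*t*exp(5*t), 3*t*exp(5*t) + exp(5*t)]

Strategy: write B = P · J · P⁻¹ where J is a Jordan canonical form, so e^{tB} = P · e^{tJ} · P⁻¹, and e^{tJ} can be computed block-by-block.

B has Jordan form
J =
  [5, 1]
  [0, 5]
(up to reordering of blocks).

Per-block formulas:
  For a 2×2 Jordan block J_2(5): exp(t · J_2(5)) = e^(5t)·(I + t·N), where N is the 2×2 nilpotent shift.

After assembling e^{tJ} and conjugating by P, we get:

e^{tB} =
  [-3*t*exp(5*t) + exp(5*t), t*exp(5*t)]
  [-9*t*exp(5*t), 3*t*exp(5*t) + exp(5*t)]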